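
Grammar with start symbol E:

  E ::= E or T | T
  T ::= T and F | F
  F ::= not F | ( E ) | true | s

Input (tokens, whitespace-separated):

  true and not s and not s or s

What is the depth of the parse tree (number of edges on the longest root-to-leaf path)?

[E [E [T [T [T [F true]] and [F not [F s]]] and [F not [F s]]]] or [T [F s]]]

6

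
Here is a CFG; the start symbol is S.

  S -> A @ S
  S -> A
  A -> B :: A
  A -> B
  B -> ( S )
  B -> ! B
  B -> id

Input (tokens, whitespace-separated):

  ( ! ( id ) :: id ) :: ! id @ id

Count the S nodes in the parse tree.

[S [A [B ( [S [A [B ! [B ( [S [A [B id]]] )]] :: [A [B id]]]] )] :: [A [B ! [B id]]]] @ [S [A [B id]]]]

4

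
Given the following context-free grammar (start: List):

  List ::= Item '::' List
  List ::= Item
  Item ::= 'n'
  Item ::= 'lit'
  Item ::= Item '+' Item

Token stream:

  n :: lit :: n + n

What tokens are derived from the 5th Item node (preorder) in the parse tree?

[List [Item n] :: [List [Item lit] :: [List [Item [Item n] + [Item n]]]]]

n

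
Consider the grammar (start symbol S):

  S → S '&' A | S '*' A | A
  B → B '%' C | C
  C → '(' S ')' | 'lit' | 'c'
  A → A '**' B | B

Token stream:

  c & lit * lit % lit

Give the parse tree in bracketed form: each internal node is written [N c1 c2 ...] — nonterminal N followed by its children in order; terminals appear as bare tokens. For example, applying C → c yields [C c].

[S [S [S [A [B [C c]]]] & [A [B [C lit]]]] * [A [B [B [C lit]] % [C lit]]]]

S
S * A
S & A * A
A & A * A
B & A * A
C & A * A
c & A * A
c & B * A
c & C * A
c & lit * A
c & lit * B
c & lit * B % C
c & lit * C % C
c & lit * lit % C
c & lit * lit % lit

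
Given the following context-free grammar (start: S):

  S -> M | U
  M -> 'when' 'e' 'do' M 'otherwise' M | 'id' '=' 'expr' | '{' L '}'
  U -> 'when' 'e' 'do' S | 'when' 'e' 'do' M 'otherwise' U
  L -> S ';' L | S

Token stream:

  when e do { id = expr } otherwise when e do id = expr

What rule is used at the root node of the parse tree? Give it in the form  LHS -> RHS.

S -> U

[S [U when e do [M { [L [S [M id = expr]]] }] otherwise [U when e do [S [M id = expr]]]]]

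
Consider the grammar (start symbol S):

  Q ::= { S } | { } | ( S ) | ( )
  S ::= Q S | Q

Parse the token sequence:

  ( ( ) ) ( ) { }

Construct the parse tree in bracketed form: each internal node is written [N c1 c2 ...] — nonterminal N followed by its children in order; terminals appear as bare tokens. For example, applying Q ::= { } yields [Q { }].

[S [Q ( [S [Q ( )]] )] [S [Q ( )] [S [Q { }]]]]

S
Q S
( S ) S
( Q ) S
( ( ) ) S
( ( ) ) Q S
( ( ) ) ( ) S
( ( ) ) ( ) Q
( ( ) ) ( ) { }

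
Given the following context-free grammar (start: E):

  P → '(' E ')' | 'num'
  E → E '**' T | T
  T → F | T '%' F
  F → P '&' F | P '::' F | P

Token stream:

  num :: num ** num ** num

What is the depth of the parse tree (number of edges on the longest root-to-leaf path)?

7

[E [E [E [T [F [P num] :: [F [P num]]]]] ** [T [F [P num]]]] ** [T [F [P num]]]]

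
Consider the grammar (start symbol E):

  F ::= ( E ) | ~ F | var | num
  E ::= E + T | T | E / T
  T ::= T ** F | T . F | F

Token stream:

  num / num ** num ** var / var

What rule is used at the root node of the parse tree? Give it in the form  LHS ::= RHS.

E ::= E / T

[E [E [E [T [F num]]] / [T [T [T [F num]] ** [F num]] ** [F var]]] / [T [F var]]]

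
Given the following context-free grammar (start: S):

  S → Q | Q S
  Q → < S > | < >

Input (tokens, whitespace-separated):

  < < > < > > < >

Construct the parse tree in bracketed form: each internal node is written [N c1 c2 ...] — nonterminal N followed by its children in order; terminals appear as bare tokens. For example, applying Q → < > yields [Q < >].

S
Q S
< S > S
< Q S > S
< < > S > S
< < > Q > S
< < > < > > S
< < > < > > Q
< < > < > > < >

[S [Q < [S [Q < >] [S [Q < >]]] >] [S [Q < >]]]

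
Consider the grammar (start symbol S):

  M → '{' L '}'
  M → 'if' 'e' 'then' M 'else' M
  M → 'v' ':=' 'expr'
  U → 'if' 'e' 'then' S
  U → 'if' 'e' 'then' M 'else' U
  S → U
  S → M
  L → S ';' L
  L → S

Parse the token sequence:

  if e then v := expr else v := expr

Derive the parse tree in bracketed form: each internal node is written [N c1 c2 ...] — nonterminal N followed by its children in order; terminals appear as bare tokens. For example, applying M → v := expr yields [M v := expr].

[S [M if e then [M v := expr] else [M v := expr]]]

S
M
if e then M else M
if e then v := expr else M
if e then v := expr else v := expr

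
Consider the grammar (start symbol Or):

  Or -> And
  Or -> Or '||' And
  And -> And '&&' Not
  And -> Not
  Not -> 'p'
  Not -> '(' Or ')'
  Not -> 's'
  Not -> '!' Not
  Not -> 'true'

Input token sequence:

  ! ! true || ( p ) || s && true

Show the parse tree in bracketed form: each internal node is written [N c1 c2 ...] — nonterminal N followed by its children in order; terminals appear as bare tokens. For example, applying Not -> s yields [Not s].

Or
Or || And
Or || And || And
And || And || And
Not || And || And
! Not || And || And
! ! Not || And || And
! ! true || And || And
! ! true || Not || And
! ! true || ( Or ) || And
! ! true || ( And ) || And
! ! true || ( Not ) || And
! ! true || ( p ) || And
! ! true || ( p ) || And && Not
! ! true || ( p ) || Not && Not
! ! true || ( p ) || s && Not
! ! true || ( p ) || s && true

[Or [Or [Or [And [Not ! [Not ! [Not true]]]]] || [And [Not ( [Or [And [Not p]]] )]]] || [And [And [Not s]] && [Not true]]]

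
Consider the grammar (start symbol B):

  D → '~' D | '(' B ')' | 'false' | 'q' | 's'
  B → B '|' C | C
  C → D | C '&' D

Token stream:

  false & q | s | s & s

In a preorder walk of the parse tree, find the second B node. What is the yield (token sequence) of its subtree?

[B [B [B [C [C [D false]] & [D q]]] | [C [D s]]] | [C [C [D s]] & [D s]]]

false & q | s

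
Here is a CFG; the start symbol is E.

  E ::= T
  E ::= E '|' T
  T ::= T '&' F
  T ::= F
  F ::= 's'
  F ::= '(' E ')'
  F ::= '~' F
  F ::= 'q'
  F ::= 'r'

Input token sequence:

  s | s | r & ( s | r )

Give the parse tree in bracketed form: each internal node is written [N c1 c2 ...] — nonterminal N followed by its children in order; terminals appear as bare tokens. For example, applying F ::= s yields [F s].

[E [E [E [T [F s]]] | [T [F s]]] | [T [T [F r]] & [F ( [E [E [T [F s]]] | [T [F r]]] )]]]

E
E | T
E | T | T
T | T | T
F | T | T
s | T | T
s | F | T
s | s | T
s | s | T & F
s | s | F & F
s | s | r & F
s | s | r & ( E )
s | s | r & ( E | T )
s | s | r & ( T | T )
s | s | r & ( F | T )
s | s | r & ( s | T )
s | s | r & ( s | F )
s | s | r & ( s | r )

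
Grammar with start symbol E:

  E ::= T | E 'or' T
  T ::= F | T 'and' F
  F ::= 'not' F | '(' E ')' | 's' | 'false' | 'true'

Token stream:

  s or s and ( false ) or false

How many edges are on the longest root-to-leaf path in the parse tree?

[E [E [E [T [F s]]] or [T [T [F s]] and [F ( [E [T [F false]]] )]]] or [T [F false]]]

7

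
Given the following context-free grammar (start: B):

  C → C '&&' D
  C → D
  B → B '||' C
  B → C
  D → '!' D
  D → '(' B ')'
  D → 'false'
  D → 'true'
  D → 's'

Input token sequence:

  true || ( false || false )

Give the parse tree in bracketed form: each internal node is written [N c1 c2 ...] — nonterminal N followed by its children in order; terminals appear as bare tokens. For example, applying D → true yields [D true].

[B [B [C [D true]]] || [C [D ( [B [B [C [D false]]] || [C [D false]]] )]]]

B
B || C
C || C
D || C
true || C
true || D
true || ( B )
true || ( B || C )
true || ( C || C )
true || ( D || C )
true || ( false || C )
true || ( false || D )
true || ( false || false )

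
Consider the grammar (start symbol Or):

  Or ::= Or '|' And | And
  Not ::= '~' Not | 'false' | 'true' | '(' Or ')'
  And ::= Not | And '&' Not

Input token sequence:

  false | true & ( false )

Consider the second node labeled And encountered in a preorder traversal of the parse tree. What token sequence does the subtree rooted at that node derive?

true & ( false )

[Or [Or [And [Not false]]] | [And [And [Not true]] & [Not ( [Or [And [Not false]]] )]]]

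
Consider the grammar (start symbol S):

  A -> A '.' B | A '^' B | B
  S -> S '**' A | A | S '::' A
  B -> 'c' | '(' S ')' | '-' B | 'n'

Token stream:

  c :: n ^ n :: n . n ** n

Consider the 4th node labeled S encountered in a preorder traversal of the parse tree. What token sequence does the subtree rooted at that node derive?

[S [S [S [S [A [B c]]] :: [A [A [B n]] ^ [B n]]] :: [A [A [B n]] . [B n]]] ** [A [B n]]]

c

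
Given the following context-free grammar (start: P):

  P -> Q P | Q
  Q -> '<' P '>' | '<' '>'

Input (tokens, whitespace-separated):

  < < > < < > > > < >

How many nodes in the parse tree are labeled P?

5

[P [Q < [P [Q < >] [P [Q < [P [Q < >]] >]]] >] [P [Q < >]]]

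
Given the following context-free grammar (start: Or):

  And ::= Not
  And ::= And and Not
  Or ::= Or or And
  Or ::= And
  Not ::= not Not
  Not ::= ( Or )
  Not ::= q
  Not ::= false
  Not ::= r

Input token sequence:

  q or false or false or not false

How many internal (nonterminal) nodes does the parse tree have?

[Or [Or [Or [Or [And [Not q]]] or [And [Not false]]] or [And [Not false]]] or [And [Not not [Not false]]]]

13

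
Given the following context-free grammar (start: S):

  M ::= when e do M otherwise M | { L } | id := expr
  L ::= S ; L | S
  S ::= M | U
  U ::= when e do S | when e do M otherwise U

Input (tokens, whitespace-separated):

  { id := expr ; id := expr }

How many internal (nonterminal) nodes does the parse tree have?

8

[S [M { [L [S [M id := expr]] ; [L [S [M id := expr]]]] }]]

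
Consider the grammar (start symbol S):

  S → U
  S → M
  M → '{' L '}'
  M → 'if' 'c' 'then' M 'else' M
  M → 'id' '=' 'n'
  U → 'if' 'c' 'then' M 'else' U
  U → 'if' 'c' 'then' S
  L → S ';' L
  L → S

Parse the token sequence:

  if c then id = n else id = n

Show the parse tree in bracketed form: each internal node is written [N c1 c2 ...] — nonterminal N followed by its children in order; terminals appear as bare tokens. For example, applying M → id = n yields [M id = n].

S
M
if c then M else M
if c then id = n else M
if c then id = n else id = n

[S [M if c then [M id = n] else [M id = n]]]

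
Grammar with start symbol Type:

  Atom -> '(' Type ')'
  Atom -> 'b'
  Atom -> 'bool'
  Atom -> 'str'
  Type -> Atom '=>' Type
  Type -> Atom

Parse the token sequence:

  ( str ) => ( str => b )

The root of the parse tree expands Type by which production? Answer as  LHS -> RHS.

Type -> Atom '=>' Type

[Type [Atom ( [Type [Atom str]] )] => [Type [Atom ( [Type [Atom str] => [Type [Atom b]]] )]]]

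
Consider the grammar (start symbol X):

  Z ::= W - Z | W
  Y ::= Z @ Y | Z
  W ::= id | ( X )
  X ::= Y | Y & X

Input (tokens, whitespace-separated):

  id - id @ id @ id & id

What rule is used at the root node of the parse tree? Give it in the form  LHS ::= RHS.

X ::= Y & X

[X [Y [Z [W id] - [Z [W id]]] @ [Y [Z [W id]] @ [Y [Z [W id]]]]] & [X [Y [Z [W id]]]]]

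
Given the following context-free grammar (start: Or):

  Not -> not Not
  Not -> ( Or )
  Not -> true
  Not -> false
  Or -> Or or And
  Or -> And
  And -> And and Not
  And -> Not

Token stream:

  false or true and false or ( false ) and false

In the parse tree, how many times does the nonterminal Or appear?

4

[Or [Or [Or [And [Not false]]] or [And [And [Not true]] and [Not false]]] or [And [And [Not ( [Or [And [Not false]]] )]] and [Not false]]]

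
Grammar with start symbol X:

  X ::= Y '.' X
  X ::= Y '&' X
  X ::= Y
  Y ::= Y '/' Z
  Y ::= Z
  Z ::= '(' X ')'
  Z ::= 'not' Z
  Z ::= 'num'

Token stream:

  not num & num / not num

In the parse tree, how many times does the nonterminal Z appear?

5

[X [Y [Z not [Z num]]] & [X [Y [Y [Z num]] / [Z not [Z num]]]]]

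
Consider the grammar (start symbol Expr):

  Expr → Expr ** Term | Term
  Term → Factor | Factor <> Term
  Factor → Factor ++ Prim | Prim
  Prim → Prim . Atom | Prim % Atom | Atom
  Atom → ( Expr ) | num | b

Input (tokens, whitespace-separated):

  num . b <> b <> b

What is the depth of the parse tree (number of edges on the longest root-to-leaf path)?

[Expr [Term [Factor [Prim [Prim [Atom num]] . [Atom b]]] <> [Term [Factor [Prim [Atom b]]] <> [Term [Factor [Prim [Atom b]]]]]]]

7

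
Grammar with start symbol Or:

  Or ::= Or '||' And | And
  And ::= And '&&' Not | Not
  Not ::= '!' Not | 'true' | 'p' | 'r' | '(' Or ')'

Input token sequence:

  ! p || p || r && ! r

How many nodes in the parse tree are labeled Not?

[Or [Or [Or [And [Not ! [Not p]]]] || [And [Not p]]] || [And [And [Not r]] && [Not ! [Not r]]]]

6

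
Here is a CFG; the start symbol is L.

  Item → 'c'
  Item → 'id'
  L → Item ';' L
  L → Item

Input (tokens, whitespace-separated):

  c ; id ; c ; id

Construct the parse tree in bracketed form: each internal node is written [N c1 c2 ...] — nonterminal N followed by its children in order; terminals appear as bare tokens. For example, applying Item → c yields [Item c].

L
Item ; L
c ; L
c ; Item ; L
c ; id ; L
c ; id ; Item ; L
c ; id ; c ; L
c ; id ; c ; Item
c ; id ; c ; id

[L [Item c] ; [L [Item id] ; [L [Item c] ; [L [Item id]]]]]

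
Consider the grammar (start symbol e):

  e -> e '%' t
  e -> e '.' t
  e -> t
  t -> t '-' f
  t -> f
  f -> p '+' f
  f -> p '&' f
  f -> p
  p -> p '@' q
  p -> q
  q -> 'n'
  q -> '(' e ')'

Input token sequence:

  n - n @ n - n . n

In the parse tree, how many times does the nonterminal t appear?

[e [e [t [t [t [f [p [q n]]]] - [f [p [p [q n]] @ [q n]]]] - [f [p [q n]]]]] . [t [f [p [q n]]]]]

4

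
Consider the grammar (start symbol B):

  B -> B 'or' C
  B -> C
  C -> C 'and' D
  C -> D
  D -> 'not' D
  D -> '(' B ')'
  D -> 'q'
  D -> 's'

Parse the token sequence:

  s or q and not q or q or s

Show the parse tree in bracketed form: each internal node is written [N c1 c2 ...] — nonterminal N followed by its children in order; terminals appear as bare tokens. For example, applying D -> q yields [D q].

B
B or C
B or C or C
B or C or C or C
C or C or C or C
D or C or C or C
s or C or C or C
s or C and D or C or C
s or D and D or C or C
s or q and D or C or C
s or q and not D or C or C
s or q and not q or C or C
s or q and not q or D or C
s or q and not q or q or C
s or q and not q or q or D
s or q and not q or q or s

[B [B [B [B [C [D s]]] or [C [C [D q]] and [D not [D q]]]] or [C [D q]]] or [C [D s]]]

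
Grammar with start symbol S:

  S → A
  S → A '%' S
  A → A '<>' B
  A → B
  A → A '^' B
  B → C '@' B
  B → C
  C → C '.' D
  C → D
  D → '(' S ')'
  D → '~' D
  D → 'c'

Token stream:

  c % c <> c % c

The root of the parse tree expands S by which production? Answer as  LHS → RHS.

[S [A [B [C [D c]]]] % [S [A [A [B [C [D c]]]] <> [B [C [D c]]]] % [S [A [B [C [D c]]]]]]]

S → A '%' S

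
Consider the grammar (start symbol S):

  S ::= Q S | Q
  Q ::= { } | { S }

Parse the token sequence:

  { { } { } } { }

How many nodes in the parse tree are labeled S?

4

[S [Q { [S [Q { }] [S [Q { }]]] }] [S [Q { }]]]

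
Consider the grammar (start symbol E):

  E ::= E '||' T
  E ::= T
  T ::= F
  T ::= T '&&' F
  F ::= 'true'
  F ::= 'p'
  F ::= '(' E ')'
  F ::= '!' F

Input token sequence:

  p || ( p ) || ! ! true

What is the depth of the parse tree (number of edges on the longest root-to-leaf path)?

7

[E [E [E [T [F p]]] || [T [F ( [E [T [F p]]] )]]] || [T [F ! [F ! [F true]]]]]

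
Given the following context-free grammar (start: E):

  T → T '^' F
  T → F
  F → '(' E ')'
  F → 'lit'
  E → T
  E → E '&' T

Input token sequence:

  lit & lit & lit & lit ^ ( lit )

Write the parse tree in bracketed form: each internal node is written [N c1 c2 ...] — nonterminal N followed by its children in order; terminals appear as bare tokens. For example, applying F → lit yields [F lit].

E
E & T
E & T & T
E & T & T & T
T & T & T & T
F & T & T & T
lit & T & T & T
lit & F & T & T
lit & lit & T & T
lit & lit & F & T
lit & lit & lit & T
lit & lit & lit & T ^ F
lit & lit & lit & F ^ F
lit & lit & lit & lit ^ F
lit & lit & lit & lit ^ ( E )
lit & lit & lit & lit ^ ( T )
lit & lit & lit & lit ^ ( F )
lit & lit & lit & lit ^ ( lit )

[E [E [E [E [T [F lit]]] & [T [F lit]]] & [T [F lit]]] & [T [T [F lit]] ^ [F ( [E [T [F lit]]] )]]]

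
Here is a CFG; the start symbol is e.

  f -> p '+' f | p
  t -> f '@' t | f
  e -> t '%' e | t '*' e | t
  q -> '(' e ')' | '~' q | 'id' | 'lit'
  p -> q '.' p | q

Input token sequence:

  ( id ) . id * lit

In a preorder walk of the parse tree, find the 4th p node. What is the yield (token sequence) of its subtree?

lit

[e [t [f [p [q ( [e [t [f [p [q id]]]]] )] . [p [q id]]]]] * [e [t [f [p [q lit]]]]]]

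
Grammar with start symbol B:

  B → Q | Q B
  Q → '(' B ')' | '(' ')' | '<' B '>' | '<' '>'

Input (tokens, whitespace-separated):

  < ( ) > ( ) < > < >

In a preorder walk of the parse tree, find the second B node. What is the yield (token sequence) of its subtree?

[B [Q < [B [Q ( )]] >] [B [Q ( )] [B [Q < >] [B [Q < >]]]]]

( )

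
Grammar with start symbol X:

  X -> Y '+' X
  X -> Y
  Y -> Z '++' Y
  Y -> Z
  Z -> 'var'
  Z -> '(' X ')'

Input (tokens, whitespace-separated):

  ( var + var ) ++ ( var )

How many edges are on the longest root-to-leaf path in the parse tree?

[X [Y [Z ( [X [Y [Z var]] + [X [Y [Z var]]]] )] ++ [Y [Z ( [X [Y [Z var]]] )]]]]

7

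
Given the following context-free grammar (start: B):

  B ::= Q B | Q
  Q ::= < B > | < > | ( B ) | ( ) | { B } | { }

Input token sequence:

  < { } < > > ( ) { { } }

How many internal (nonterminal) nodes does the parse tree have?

12

[B [Q < [B [Q { }] [B [Q < >]]] >] [B [Q ( )] [B [Q { [B [Q { }]] }]]]]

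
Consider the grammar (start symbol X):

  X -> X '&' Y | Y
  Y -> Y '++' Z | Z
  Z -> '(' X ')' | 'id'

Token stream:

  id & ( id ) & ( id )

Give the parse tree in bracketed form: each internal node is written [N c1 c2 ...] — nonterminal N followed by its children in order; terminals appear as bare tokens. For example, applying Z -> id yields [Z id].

[X [X [X [Y [Z id]]] & [Y [Z ( [X [Y [Z id]]] )]]] & [Y [Z ( [X [Y [Z id]]] )]]]

X
X & Y
X & Y & Y
Y & Y & Y
Z & Y & Y
id & Y & Y
id & Z & Y
id & ( X ) & Y
id & ( Y ) & Y
id & ( Z ) & Y
id & ( id ) & Y
id & ( id ) & Z
id & ( id ) & ( X )
id & ( id ) & ( Y )
id & ( id ) & ( Z )
id & ( id ) & ( id )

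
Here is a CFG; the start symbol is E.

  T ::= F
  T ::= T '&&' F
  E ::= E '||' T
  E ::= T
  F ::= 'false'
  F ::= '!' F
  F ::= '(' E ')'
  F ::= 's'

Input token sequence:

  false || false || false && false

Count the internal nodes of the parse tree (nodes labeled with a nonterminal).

11

[E [E [E [T [F false]]] || [T [F false]]] || [T [T [F false]] && [F false]]]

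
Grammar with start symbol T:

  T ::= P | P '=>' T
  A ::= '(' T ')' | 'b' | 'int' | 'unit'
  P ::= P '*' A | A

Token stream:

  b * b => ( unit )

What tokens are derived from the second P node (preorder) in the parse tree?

b

[T [P [P [A b]] * [A b]] => [T [P [A ( [T [P [A unit]]] )]]]]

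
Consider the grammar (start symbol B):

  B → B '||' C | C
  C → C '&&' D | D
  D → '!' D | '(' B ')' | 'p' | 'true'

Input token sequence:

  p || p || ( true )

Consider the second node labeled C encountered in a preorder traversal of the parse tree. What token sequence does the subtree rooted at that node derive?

[B [B [B [C [D p]]] || [C [D p]]] || [C [D ( [B [C [D true]]] )]]]

p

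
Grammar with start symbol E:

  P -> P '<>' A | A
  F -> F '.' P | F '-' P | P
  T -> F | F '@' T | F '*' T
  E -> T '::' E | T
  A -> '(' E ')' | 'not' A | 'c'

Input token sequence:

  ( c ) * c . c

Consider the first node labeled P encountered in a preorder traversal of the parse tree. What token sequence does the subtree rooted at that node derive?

( c )

[E [T [F [P [A ( [E [T [F [P [A c]]]]] )]]] * [T [F [F [P [A c]]] . [P [A c]]]]]]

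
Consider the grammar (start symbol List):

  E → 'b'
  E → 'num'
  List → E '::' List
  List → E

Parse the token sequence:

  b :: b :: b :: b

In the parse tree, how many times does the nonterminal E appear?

4

[List [E b] :: [List [E b] :: [List [E b] :: [List [E b]]]]]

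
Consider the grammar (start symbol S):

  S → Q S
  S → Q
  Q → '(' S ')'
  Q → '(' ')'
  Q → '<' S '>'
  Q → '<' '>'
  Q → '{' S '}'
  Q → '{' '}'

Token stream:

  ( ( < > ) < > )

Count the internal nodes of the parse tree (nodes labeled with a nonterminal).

8

[S [Q ( [S [Q ( [S [Q < >]] )] [S [Q < >]]] )]]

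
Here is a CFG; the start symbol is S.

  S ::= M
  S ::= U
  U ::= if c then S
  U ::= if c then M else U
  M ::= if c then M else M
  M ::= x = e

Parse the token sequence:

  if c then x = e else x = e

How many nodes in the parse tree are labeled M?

3

[S [M if c then [M x = e] else [M x = e]]]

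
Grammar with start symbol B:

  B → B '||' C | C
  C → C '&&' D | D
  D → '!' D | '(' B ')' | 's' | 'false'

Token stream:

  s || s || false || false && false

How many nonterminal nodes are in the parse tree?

14

[B [B [B [B [C [D s]]] || [C [D s]]] || [C [D false]]] || [C [C [D false]] && [D false]]]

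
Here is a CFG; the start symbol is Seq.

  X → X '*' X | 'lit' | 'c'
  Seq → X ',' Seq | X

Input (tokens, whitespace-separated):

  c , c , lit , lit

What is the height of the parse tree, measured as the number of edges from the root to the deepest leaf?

5

[Seq [X c] , [Seq [X c] , [Seq [X lit] , [Seq [X lit]]]]]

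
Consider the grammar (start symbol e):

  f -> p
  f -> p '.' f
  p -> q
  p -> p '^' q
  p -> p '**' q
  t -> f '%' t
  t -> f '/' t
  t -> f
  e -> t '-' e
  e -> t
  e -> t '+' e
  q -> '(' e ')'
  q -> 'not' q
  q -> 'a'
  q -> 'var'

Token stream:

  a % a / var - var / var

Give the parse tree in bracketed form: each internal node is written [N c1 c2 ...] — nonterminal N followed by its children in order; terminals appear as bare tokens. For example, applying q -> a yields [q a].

e
t - e
f % t - e
p % t - e
q % t - e
a % t - e
a % f / t - e
a % p / t - e
a % q / t - e
a % a / t - e
a % a / f - e
a % a / p - e
a % a / q - e
a % a / var - e
a % a / var - t
a % a / var - f / t
a % a / var - p / t
a % a / var - q / t
a % a / var - var / t
a % a / var - var / f
a % a / var - var / p
a % a / var - var / q
a % a / var - var / var

[e [t [f [p [q a]]] % [t [f [p [q a]]] / [t [f [p [q var]]]]]] - [e [t [f [p [q var]]] / [t [f [p [q var]]]]]]]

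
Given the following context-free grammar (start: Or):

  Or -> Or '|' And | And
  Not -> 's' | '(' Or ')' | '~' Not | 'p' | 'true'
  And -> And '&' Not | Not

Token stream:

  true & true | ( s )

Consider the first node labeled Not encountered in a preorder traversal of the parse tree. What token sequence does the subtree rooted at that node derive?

true

[Or [Or [And [And [Not true]] & [Not true]]] | [And [Not ( [Or [And [Not s]]] )]]]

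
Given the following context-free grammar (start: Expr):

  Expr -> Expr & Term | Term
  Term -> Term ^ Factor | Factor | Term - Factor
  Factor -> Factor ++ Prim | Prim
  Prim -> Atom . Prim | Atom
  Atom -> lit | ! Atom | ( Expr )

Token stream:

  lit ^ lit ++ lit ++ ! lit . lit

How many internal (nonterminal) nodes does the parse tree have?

18

[Expr [Term [Term [Factor [Prim [Atom lit]]]] ^ [Factor [Factor [Factor [Prim [Atom lit]]] ++ [Prim [Atom lit]]] ++ [Prim [Atom ! [Atom lit]] . [Prim [Atom lit]]]]]]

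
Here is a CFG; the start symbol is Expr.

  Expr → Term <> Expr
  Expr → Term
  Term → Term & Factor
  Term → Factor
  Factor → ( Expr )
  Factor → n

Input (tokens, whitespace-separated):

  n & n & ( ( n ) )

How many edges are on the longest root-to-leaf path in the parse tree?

[Expr [Term [Term [Term [Factor n]] & [Factor n]] & [Factor ( [Expr [Term [Factor ( [Expr [Term [Factor n]]] )]]] )]]]

9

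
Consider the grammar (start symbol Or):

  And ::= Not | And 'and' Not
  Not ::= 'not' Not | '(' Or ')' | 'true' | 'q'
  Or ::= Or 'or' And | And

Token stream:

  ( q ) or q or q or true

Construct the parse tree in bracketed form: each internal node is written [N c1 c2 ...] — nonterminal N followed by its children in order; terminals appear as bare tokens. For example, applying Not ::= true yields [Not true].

[Or [Or [Or [Or [And [Not ( [Or [And [Not q]]] )]]] or [And [Not q]]] or [And [Not q]]] or [And [Not true]]]

Or
Or or And
Or or And or And
Or or And or And or And
And or And or And or And
Not or And or And or And
( Or ) or And or And or And
( And ) or And or And or And
( Not ) or And or And or And
( q ) or And or And or And
( q ) or Not or And or And
( q ) or q or And or And
( q ) or q or Not or And
( q ) or q or q or And
( q ) or q or q or Not
( q ) or q or q or true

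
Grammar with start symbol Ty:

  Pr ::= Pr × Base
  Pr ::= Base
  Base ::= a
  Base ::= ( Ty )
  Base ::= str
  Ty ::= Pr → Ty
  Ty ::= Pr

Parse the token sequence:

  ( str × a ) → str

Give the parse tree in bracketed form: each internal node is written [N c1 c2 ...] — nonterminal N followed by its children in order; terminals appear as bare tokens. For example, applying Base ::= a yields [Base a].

[Ty [Pr [Base ( [Ty [Pr [Pr [Base str]] × [Base a]]] )]] → [Ty [Pr [Base str]]]]

Ty
Pr → Ty
Base → Ty
( Ty ) → Ty
( Pr ) → Ty
( Pr × Base ) → Ty
( Base × Base ) → Ty
( str × Base ) → Ty
( str × a ) → Ty
( str × a ) → Pr
( str × a ) → Base
( str × a ) → str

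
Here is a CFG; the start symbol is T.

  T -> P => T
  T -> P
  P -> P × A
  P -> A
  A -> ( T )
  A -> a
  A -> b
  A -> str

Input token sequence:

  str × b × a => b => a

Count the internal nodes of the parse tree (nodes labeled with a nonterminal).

13

[T [P [P [P [A str]] × [A b]] × [A a]] => [T [P [A b]] => [T [P [A a]]]]]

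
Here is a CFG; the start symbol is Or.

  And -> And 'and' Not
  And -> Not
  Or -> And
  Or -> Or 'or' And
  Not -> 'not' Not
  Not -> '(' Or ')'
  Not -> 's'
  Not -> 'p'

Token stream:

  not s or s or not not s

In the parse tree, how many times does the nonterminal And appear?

3

[Or [Or [Or [And [Not not [Not s]]]] or [And [Not s]]] or [And [Not not [Not not [Not s]]]]]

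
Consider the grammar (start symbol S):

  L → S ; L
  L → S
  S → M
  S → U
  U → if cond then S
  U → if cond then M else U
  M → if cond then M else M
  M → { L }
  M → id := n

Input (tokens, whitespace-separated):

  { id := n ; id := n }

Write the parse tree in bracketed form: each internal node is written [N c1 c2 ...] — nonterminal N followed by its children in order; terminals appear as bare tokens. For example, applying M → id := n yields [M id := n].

S
M
{ L }
{ S ; L }
{ M ; L }
{ id := n ; L }
{ id := n ; S }
{ id := n ; M }
{ id := n ; id := n }

[S [M { [L [S [M id := n]] ; [L [S [M id := n]]]] }]]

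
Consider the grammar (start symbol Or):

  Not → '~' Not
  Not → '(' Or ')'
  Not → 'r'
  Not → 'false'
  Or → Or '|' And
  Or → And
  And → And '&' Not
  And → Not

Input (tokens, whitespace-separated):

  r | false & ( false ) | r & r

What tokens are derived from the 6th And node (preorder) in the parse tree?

r

[Or [Or [Or [And [Not r]]] | [And [And [Not false]] & [Not ( [Or [And [Not false]]] )]]] | [And [And [Not r]] & [Not r]]]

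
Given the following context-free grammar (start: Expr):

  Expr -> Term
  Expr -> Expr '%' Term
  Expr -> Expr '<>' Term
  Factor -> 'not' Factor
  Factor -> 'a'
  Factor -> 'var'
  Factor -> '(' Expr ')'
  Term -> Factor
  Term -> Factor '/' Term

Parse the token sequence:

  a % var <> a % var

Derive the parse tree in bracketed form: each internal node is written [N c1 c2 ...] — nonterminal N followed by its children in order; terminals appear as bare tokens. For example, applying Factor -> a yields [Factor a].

Expr
Expr % Term
Expr <> Term % Term
Expr % Term <> Term % Term
Term % Term <> Term % Term
Factor % Term <> Term % Term
a % Term <> Term % Term
a % Factor <> Term % Term
a % var <> Term % Term
a % var <> Factor % Term
a % var <> a % Term
a % var <> a % Factor
a % var <> a % var

[Expr [Expr [Expr [Expr [Term [Factor a]]] % [Term [Factor var]]] <> [Term [Factor a]]] % [Term [Factor var]]]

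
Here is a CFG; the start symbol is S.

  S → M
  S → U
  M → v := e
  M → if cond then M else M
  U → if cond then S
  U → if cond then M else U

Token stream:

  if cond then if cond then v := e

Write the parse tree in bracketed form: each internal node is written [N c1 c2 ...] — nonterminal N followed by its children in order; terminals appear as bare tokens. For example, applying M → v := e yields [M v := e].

[S [U if cond then [S [U if cond then [S [M v := e]]]]]]

S
U
if cond then S
if cond then U
if cond then if cond then S
if cond then if cond then M
if cond then if cond then v := e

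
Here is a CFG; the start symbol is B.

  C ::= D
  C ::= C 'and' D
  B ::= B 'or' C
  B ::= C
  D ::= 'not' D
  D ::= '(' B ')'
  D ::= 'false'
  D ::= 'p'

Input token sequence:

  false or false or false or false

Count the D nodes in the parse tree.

4

[B [B [B [B [C [D false]]] or [C [D false]]] or [C [D false]]] or [C [D false]]]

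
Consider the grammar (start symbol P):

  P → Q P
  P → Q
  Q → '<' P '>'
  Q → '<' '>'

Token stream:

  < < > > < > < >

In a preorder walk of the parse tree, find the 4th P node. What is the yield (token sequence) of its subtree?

< >

[P [Q < [P [Q < >]] >] [P [Q < >] [P [Q < >]]]]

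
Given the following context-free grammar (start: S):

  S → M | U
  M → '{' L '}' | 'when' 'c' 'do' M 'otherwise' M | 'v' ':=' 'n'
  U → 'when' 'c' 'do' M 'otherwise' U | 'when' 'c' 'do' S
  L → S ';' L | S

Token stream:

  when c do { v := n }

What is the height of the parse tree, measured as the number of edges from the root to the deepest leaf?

7

[S [U when c do [S [M { [L [S [M v := n]]] }]]]]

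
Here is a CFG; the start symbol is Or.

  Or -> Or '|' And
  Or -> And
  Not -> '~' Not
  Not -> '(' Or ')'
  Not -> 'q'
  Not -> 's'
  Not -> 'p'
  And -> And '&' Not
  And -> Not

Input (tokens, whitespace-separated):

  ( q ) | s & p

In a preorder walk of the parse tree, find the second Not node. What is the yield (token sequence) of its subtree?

q

[Or [Or [And [Not ( [Or [And [Not q]]] )]]] | [And [And [Not s]] & [Not p]]]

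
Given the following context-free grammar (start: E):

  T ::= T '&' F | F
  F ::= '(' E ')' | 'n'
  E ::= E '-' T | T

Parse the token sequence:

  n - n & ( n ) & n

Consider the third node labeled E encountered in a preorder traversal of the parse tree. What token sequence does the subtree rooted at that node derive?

[E [E [T [F n]]] - [T [T [T [F n]] & [F ( [E [T [F n]]] )]] & [F n]]]

n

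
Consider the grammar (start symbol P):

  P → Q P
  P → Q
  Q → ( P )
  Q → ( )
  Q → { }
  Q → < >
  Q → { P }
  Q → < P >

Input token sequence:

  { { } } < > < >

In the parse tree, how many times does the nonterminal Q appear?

4

[P [Q { [P [Q { }]] }] [P [Q < >] [P [Q < >]]]]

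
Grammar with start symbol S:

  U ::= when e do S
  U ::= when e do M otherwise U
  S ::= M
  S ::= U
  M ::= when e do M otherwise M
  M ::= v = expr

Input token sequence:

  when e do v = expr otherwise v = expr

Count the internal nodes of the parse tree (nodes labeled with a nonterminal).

4

[S [M when e do [M v = expr] otherwise [M v = expr]]]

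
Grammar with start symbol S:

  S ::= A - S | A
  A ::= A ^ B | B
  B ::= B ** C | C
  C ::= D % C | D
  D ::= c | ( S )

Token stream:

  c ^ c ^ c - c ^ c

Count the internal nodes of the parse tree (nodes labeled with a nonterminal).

22

[S [A [A [A [B [C [D c]]]] ^ [B [C [D c]]]] ^ [B [C [D c]]]] - [S [A [A [B [C [D c]]]] ^ [B [C [D c]]]]]]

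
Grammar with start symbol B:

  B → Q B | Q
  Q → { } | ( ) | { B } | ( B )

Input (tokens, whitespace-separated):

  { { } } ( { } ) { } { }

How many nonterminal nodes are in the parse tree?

[B [Q { [B [Q { }]] }] [B [Q ( [B [Q { }]] )] [B [Q { }] [B [Q { }]]]]]

12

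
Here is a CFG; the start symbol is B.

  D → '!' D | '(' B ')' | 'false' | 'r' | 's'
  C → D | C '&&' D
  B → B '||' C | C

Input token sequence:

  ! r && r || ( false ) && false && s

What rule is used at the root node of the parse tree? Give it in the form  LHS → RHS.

B → B '||' C

[B [B [C [C [D ! [D r]]] && [D r]]] || [C [C [C [D ( [B [C [D false]]] )]] && [D false]] && [D s]]]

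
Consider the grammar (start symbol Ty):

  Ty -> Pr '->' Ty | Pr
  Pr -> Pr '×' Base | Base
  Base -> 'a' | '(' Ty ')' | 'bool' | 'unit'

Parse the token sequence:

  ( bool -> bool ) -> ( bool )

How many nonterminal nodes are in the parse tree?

15

[Ty [Pr [Base ( [Ty [Pr [Base bool]] -> [Ty [Pr [Base bool]]]] )]] -> [Ty [Pr [Base ( [Ty [Pr [Base bool]]] )]]]]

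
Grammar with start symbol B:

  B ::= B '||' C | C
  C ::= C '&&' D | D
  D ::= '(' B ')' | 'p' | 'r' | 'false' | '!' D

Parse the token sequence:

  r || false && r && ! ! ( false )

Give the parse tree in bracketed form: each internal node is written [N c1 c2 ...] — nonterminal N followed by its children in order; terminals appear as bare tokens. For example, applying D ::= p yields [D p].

[B [B [C [D r]]] || [C [C [C [D false]] && [D r]] && [D ! [D ! [D ( [B [C [D false]]] )]]]]]

B
B || C
C || C
D || C
r || C
r || C && D
r || C && D && D
r || D && D && D
r || false && D && D
r || false && r && D
r || false && r && ! D
r || false && r && ! ! D
r || false && r && ! ! ( B )
r || false && r && ! ! ( C )
r || false && r && ! ! ( D )
r || false && r && ! ! ( false )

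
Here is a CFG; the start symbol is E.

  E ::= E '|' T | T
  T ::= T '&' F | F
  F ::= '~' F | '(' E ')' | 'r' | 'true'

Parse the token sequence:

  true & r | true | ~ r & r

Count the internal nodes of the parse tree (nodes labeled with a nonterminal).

14

[E [E [E [T [T [F true]] & [F r]]] | [T [F true]]] | [T [T [F ~ [F r]]] & [F r]]]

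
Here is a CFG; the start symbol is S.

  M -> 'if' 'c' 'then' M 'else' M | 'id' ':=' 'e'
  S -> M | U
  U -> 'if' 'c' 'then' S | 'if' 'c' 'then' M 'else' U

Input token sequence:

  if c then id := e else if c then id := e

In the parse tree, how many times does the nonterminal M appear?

[S [U if c then [M id := e] else [U if c then [S [M id := e]]]]]

2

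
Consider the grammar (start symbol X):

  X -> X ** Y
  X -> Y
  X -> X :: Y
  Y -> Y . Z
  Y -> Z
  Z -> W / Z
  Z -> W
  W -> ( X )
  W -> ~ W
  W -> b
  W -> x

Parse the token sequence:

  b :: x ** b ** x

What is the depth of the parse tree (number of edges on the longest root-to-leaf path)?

[X [X [X [X [Y [Z [W b]]]] :: [Y [Z [W x]]]] ** [Y [Z [W b]]]] ** [Y [Z [W x]]]]

7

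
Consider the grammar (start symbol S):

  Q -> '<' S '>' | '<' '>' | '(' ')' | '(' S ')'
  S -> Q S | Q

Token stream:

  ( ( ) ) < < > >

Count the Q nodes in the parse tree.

4

[S [Q ( [S [Q ( )]] )] [S [Q < [S [Q < >]] >]]]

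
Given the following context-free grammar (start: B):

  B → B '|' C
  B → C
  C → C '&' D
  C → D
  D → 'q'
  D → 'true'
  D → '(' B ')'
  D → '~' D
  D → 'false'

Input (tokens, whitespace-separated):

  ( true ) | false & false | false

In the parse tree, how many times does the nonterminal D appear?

5

[B [B [B [C [D ( [B [C [D true]]] )]]] | [C [C [D false]] & [D false]]] | [C [D false]]]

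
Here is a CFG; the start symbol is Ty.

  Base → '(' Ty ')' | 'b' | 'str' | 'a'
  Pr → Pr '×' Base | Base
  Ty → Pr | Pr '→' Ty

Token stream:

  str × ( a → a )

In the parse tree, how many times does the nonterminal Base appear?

[Ty [Pr [Pr [Base str]] × [Base ( [Ty [Pr [Base a]] → [Ty [Pr [Base a]]]] )]]]

4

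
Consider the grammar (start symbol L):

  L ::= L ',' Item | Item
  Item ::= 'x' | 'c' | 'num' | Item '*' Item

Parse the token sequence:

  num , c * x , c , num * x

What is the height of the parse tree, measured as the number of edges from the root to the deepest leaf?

5

[L [L [L [L [Item num]] , [Item [Item c] * [Item x]]] , [Item c]] , [Item [Item num] * [Item x]]]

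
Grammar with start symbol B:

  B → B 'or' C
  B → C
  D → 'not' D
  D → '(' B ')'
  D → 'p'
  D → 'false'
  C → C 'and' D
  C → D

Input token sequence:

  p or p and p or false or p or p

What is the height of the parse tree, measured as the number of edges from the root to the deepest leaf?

[B [B [B [B [B [C [D p]]] or [C [C [D p]] and [D p]]] or [C [D false]]] or [C [D p]]] or [C [D p]]]

7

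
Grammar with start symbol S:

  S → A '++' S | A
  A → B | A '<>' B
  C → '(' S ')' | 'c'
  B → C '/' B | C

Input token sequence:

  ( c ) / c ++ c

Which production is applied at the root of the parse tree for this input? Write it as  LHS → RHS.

[S [A [B [C ( [S [A [B [C c]]]] )] / [B [C c]]]] ++ [S [A [B [C c]]]]]

S → A '++' S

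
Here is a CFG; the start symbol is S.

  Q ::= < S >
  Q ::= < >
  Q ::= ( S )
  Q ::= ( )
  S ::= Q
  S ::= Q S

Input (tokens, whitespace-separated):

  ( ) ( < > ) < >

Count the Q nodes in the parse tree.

[S [Q ( )] [S [Q ( [S [Q < >]] )] [S [Q < >]]]]

4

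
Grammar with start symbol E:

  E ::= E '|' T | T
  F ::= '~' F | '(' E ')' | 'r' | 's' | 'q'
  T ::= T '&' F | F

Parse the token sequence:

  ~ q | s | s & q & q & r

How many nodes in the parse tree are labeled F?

7

[E [E [E [T [F ~ [F q]]]] | [T [F s]]] | [T [T [T [T [F s]] & [F q]] & [F q]] & [F r]]]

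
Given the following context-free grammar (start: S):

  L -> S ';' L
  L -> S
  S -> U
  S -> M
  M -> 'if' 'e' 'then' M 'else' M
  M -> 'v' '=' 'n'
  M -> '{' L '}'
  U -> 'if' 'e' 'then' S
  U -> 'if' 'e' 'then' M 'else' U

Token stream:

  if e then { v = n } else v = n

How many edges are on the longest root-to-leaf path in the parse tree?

6

[S [M if e then [M { [L [S [M v = n]]] }] else [M v = n]]]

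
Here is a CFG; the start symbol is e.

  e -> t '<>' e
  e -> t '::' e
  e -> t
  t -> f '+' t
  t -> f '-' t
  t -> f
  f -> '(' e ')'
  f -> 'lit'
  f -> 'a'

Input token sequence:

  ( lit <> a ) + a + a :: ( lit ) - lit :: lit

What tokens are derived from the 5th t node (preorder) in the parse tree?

a

[e [t [f ( [e [t [f lit]] <> [e [t [f a]]]] )] + [t [f a] + [t [f a]]]] :: [e [t [f ( [e [t [f lit]]] )] - [t [f lit]]] :: [e [t [f lit]]]]]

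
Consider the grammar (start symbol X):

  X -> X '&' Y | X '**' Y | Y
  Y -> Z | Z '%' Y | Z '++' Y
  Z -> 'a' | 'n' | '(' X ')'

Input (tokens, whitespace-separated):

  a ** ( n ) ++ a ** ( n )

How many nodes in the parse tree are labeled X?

5

[X [X [X [Y [Z a]]] ** [Y [Z ( [X [Y [Z n]]] )] ++ [Y [Z a]]]] ** [Y [Z ( [X [Y [Z n]]] )]]]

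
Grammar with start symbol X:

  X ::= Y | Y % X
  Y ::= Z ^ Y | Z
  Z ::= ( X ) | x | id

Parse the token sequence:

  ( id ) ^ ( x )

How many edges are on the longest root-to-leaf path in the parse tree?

[X [Y [Z ( [X [Y [Z id]]] )] ^ [Y [Z ( [X [Y [Z x]]] )]]]]

7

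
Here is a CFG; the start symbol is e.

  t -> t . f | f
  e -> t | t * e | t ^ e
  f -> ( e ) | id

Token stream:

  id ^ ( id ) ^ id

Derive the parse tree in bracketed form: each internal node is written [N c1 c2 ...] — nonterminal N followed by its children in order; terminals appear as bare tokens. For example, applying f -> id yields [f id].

[e [t [f id]] ^ [e [t [f ( [e [t [f id]]] )]] ^ [e [t [f id]]]]]

e
t ^ e
f ^ e
id ^ e
id ^ t ^ e
id ^ f ^ e
id ^ ( e ) ^ e
id ^ ( t ) ^ e
id ^ ( f ) ^ e
id ^ ( id ) ^ e
id ^ ( id ) ^ t
id ^ ( id ) ^ f
id ^ ( id ) ^ id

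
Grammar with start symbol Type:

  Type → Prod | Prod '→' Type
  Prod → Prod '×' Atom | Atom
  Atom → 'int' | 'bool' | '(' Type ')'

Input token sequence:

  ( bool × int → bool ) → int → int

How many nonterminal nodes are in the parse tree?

17

[Type [Prod [Atom ( [Type [Prod [Prod [Atom bool]] × [Atom int]] → [Type [Prod [Atom bool]]]] )]] → [Type [Prod [Atom int]] → [Type [Prod [Atom int]]]]]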